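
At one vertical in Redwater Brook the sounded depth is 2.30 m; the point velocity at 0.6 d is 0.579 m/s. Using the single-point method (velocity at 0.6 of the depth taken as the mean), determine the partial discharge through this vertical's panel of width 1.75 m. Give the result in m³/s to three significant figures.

v̄ = v₀.₆ = 0.579 m/s
q = v̄ × d × w = 0.5790 × 2.30 × 1.75 = 2.330 m³/s

2.33 m³/s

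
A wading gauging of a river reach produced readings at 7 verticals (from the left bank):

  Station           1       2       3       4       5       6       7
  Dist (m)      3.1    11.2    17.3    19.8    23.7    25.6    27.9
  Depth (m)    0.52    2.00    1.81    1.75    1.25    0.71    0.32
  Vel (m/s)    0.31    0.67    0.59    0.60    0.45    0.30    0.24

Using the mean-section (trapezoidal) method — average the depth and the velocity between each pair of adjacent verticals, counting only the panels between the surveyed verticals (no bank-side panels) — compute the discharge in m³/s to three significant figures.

19.1 m³/s

Panel 1-2: Δb = 8.1 m, d̄ = (0.52+2.00)/2 = 1.26, v̄ = (0.31+0.67)/2 = 0.49 → q = 8.1×1.26×0.49 = 5.001 m³/s
Panel 2-3: Δb = 6.1 m, d̄ = (2.00+1.81)/2 = 1.905, v̄ = (0.67+0.59)/2 = 0.63 → q = 6.1×1.905×0.63 = 7.321 m³/s
Panel 3-4: Δb = 2.5 m, d̄ = (1.81+1.75)/2 = 1.78, v̄ = (0.59+0.60)/2 = 0.595 → q = 2.5×1.78×0.595 = 2.648 m³/s
Panel 4-5: Δb = 3.9 m, d̄ = (1.75+1.25)/2 = 1.5, v̄ = (0.60+0.45)/2 = 0.525 → q = 3.9×1.5×0.525 = 3.071 m³/s
Panel 5-6: Δb = 1.9 m, d̄ = (1.25+0.71)/2 = 0.98, v̄ = (0.45+0.30)/2 = 0.375 → q = 1.9×0.98×0.375 = 0.6983 m³/s
Panel 6-7: Δb = 2.3 m, d̄ = (0.71+0.32)/2 = 0.515, v̄ = (0.30+0.24)/2 = 0.27 → q = 2.3×0.515×0.27 = 0.3198 m³/s
Q = Σ q = 19.06 m³/s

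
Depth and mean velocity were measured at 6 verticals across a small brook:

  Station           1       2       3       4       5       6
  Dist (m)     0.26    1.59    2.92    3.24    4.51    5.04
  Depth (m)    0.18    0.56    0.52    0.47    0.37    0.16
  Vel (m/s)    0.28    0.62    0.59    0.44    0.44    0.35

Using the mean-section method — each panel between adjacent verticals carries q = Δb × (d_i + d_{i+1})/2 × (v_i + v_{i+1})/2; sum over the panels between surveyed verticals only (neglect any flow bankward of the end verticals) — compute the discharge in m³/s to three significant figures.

Panel 1-2: Δb = 1.33 m, d̄ = (0.18+0.56)/2 = 0.37, v̄ = (0.28+0.62)/2 = 0.45 → q = 1.33×0.37×0.45 = 0.2214 m³/s
Panel 2-3: Δb = 1.33 m, d̄ = (0.56+0.52)/2 = 0.54, v̄ = (0.62+0.59)/2 = 0.605 → q = 1.33×0.54×0.605 = 0.4345 m³/s
Panel 3-4: Δb = 0.32 m, d̄ = (0.52+0.47)/2 = 0.495, v̄ = (0.59+0.44)/2 = 0.515 → q = 0.32×0.495×0.515 = 0.08158 m³/s
Panel 4-5: Δb = 1.27 m, d̄ = (0.47+0.37)/2 = 0.42, v̄ = (0.44+0.44)/2 = 0.44 → q = 1.27×0.42×0.44 = 0.2347 m³/s
Panel 5-6: Δb = 0.53 m, d̄ = (0.37+0.16)/2 = 0.265, v̄ = (0.44+0.35)/2 = 0.395 → q = 0.53×0.265×0.395 = 0.05548 m³/s
Q = Σ q = 1.028 m³/s

1.03 m³/s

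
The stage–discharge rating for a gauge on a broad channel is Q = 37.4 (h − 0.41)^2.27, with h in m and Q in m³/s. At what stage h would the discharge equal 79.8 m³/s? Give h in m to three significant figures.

h − h₀ = (Q/C)^(1/b) = (79.8/37.4)^(1/2.27) = 1.396 m
h = 0.41 + 1.396 = 1.806 m

1.81 m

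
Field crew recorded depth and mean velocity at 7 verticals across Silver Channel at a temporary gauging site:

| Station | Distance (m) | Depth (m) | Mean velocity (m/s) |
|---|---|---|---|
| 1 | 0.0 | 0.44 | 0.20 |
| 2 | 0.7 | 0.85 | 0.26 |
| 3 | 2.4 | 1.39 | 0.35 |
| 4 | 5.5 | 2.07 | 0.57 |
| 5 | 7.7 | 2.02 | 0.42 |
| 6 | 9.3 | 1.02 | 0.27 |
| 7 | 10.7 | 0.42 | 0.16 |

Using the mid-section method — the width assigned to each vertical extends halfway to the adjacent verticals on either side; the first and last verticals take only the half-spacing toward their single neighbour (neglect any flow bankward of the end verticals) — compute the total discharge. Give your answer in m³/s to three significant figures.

w_1 = (0.7 − 0.0)/2 = 0.35 m; q_1 = 0.20 × 0.44 × 0.35 = 0.03080 m³/s
w_2 = (2.4 − 0.0)/2 = 1.2 m; q_2 = 0.26 × 0.85 × 1.2 = 0.2652 m³/s
w_3 = (5.5 − 0.7)/2 = 2.4 m; q_3 = 0.35 × 1.39 × 2.4 = 1.168 m³/s
w_4 = (7.7 − 2.4)/2 = 2.65 m; q_4 = 0.57 × 2.07 × 2.65 = 3.127 m³/s
w_5 = (9.3 − 5.5)/2 = 1.9 m; q_5 = 0.42 × 2.02 × 1.9 = 1.612 m³/s
w_6 = (10.7 − 7.7)/2 = 1.5 m; q_6 = 0.27 × 1.02 × 1.5 = 0.4131 m³/s
w_7 = (10.7 − 9.3)/2 = 0.7 m; q_7 = 0.16 × 0.42 × 0.7 = 0.04704 m³/s
Q = Σ qᵢ = 6.662 m³/s

6.66 m³/s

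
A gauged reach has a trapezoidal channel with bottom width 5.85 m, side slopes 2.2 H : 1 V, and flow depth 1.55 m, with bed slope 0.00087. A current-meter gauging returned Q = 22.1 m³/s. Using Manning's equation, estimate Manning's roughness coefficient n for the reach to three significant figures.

A = (b + z·y)·y = (5.85 + 2.2×1.55)×1.55 = 14.35 m²
P = b + 2y√(1+z²) = 5.85 + 2×1.55×√(1+2.2²) = 13.34 m
R = A/P = 14.35/13.34 = 1.076 m
n = (1/Q)·A·R^(2/3)·S^(1/2) = (1/22.1) × 14.35 × 1.050 × 0.02950 = 0.02011

0.0201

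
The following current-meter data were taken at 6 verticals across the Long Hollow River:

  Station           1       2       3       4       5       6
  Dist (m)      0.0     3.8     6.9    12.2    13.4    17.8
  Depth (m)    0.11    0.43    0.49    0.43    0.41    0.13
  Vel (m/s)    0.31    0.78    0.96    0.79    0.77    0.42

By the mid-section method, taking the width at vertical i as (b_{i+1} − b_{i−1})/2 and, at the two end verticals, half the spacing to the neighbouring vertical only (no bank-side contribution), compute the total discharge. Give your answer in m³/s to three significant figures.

w_1 = (3.8 − 0.0)/2 = 1.9 m; q_1 = 0.31 × 0.11 × 1.9 = 0.06479 m³/s
w_2 = (6.9 − 0.0)/2 = 3.45 m; q_2 = 0.78 × 0.43 × 3.45 = 1.157 m³/s
w_3 = (12.2 − 3.8)/2 = 4.2 m; q_3 = 0.96 × 0.49 × 4.2 = 1.976 m³/s
w_4 = (13.4 − 6.9)/2 = 3.25 m; q_4 = 0.79 × 0.43 × 3.25 = 1.104 m³/s
w_5 = (17.8 − 12.2)/2 = 2.8 m; q_5 = 0.77 × 0.41 × 2.8 = 0.8840 m³/s
w_6 = (17.8 − 13.4)/2 = 2.2 m; q_6 = 0.42 × 0.13 × 2.2 = 0.1201 m³/s
Q = Σ qᵢ = 5.306 m³/s

5.31 m³/s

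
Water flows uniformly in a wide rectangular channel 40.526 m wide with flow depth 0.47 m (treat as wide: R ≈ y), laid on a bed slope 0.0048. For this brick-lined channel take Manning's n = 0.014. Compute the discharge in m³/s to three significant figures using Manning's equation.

57.0 m³/s

A = b·y = 40.526 × 0.47 = 19.05 m²
Wide channel: R ≈ y = 0.47 m
Q = (1/n)·A·R^(2/3)·S^(1/2) = (1/0.014) × 19.05 × 0.4700^(2/3) × 0.0048^(1/2) = 56.98 m³/s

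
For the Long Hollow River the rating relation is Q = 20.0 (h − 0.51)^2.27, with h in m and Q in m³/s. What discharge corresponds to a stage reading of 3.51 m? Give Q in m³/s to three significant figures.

Q = 20.0 × (3.51 − 0.51)^2.27 = 20.0 × 3^2.27 = 242.2 m³/s

242 m³/s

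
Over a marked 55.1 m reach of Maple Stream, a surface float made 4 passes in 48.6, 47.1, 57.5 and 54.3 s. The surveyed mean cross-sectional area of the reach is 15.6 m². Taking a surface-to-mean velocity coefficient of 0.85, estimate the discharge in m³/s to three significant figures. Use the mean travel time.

t̄ = (48.6 + 47.1 + 57.5 + 54.3) / 4 = 51.875 s
v_surface = L / t̄ = 55.1 / 51.875 = 1.062 m/s
v_mean = 0.85 × 1.062 = 0.9028 m/s
Q = A × v_mean = 15.6 × 0.9028 = 14.08 m³/s

14.1 m³/s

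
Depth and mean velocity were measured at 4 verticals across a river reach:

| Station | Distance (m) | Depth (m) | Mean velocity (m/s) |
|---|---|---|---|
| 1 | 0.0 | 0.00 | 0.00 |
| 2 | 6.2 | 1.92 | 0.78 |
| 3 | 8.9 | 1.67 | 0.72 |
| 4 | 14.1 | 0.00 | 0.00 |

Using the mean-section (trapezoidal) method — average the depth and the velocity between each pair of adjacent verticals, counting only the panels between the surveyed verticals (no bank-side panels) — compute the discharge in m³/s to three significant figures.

Panel 1-2: Δb = 6.2 m, d̄ = (0.00+1.92)/2 = 0.96, v̄ = (0.00+0.78)/2 = 0.39 → q = 6.2×0.96×0.39 = 2.321 m³/s
Panel 2-3: Δb = 2.7 m, d̄ = (1.92+1.67)/2 = 1.795, v̄ = (0.78+0.72)/2 = 0.75 → q = 2.7×1.795×0.75 = 3.635 m³/s
Panel 3-4: Δb = 5.2 m, d̄ = (1.67+0.00)/2 = 0.835, v̄ = (0.72+0.00)/2 = 0.36 → q = 5.2×0.835×0.36 = 1.563 m³/s
Q = Σ q = 7.519 m³/s

7.52 m³/s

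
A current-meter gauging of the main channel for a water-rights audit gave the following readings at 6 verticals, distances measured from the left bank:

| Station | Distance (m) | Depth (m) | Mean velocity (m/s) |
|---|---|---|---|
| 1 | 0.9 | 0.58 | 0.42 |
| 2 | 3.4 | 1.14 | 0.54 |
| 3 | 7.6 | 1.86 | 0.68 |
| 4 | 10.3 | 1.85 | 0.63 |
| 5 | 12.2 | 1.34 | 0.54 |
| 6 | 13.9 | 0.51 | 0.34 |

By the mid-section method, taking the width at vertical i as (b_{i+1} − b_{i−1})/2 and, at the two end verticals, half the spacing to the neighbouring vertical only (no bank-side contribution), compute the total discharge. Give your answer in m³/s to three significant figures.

10.9 m³/s

w_1 = (3.4 − 0.9)/2 = 1.25 m; q_1 = 0.42 × 0.58 × 1.25 = 0.3045 m³/s
w_2 = (7.6 − 0.9)/2 = 3.35 m; q_2 = 0.54 × 1.14 × 3.35 = 2.062 m³/s
w_3 = (10.3 − 3.4)/2 = 3.45 m; q_3 = 0.68 × 1.86 × 3.45 = 4.364 m³/s
w_4 = (12.2 − 7.6)/2 = 2.3 m; q_4 = 0.63 × 1.85 × 2.3 = 2.681 m³/s
w_5 = (13.9 − 10.3)/2 = 1.8 m; q_5 = 0.54 × 1.34 × 1.8 = 1.302 m³/s
w_6 = (13.9 − 12.2)/2 = 0.85 m; q_6 = 0.34 × 0.51 × 0.85 = 0.1474 m³/s
Q = Σ qᵢ = 10.86 m³/s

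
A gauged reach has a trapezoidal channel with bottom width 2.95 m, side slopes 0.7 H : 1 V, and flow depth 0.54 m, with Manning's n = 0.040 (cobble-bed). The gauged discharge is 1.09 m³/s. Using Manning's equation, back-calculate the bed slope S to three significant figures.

A = (b + z·y)·y = (2.95 + 0.7×0.54)×0.54 = 1.797 m²
P = b + 2y√(1+z²) = 2.95 + 2×0.54×√(1+0.7²) = 4.268 m
R = A/P = 1.797/4.268 = 0.4210 m
S = (Q·n / (1·A·R^(2/3)))² = (1.09×0.040 / (1×1.797×0.5618))² = 0.001865

0.00187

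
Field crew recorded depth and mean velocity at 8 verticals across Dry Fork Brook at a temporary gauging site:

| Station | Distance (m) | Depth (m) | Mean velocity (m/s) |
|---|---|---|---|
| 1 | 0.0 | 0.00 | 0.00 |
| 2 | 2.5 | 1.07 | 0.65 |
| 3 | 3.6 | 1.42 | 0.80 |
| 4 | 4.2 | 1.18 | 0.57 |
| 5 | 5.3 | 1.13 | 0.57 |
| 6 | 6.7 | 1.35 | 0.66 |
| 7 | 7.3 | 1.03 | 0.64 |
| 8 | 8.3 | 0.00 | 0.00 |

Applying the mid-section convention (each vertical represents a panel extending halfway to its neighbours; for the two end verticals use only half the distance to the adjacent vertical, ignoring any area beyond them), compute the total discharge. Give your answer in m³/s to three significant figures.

w_2 = (3.6 − 0.0)/2 = 1.8 m; q_2 = 0.65 × 1.07 × 1.8 = 1.252 m³/s
w_3 = (4.2 − 2.5)/2 = 0.85 m; q_3 = 0.80 × 1.42 × 0.85 = 0.9656 m³/s
w_4 = (5.3 − 3.6)/2 = 0.85 m; q_4 = 0.57 × 1.18 × 0.85 = 0.5717 m³/s
w_5 = (6.7 − 4.2)/2 = 1.25 m; q_5 = 0.57 × 1.13 × 1.25 = 0.8051 m³/s
w_6 = (7.3 − 5.3)/2 = 1 m; q_6 = 0.66 × 1.35 × 1 = 0.8910 m³/s
w_7 = (8.3 − 6.7)/2 = 0.8 m; q_7 = 0.64 × 1.03 × 0.8 = 0.5274 m³/s
Stations 1, 8 contribute zero (depth or velocity is 0).
Q = Σ qᵢ = 5.013 m³/s

5.01 m³/s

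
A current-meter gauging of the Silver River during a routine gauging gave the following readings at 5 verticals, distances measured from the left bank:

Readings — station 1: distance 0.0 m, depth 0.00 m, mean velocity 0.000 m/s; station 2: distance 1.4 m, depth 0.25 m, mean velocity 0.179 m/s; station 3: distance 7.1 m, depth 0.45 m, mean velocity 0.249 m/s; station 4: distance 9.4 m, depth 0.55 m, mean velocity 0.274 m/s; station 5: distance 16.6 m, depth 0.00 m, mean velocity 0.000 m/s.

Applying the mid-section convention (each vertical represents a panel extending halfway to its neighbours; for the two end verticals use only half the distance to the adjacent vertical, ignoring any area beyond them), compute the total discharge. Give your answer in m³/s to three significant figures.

w_2 = (7.1 − 0.0)/2 = 3.55 m; q_2 = 0.179 × 0.25 × 3.55 = 0.1589 m³/s
w_3 = (9.4 − 1.4)/2 = 4 m; q_3 = 0.249 × 0.45 × 4 = 0.4482 m³/s
w_4 = (16.6 − 7.1)/2 = 4.75 m; q_4 = 0.274 × 0.55 × 4.75 = 0.7158 m³/s
Stations 1, 5 contribute zero (depth or velocity is 0).
Q = Σ qᵢ = 1.323 m³/s

1.32 m³/s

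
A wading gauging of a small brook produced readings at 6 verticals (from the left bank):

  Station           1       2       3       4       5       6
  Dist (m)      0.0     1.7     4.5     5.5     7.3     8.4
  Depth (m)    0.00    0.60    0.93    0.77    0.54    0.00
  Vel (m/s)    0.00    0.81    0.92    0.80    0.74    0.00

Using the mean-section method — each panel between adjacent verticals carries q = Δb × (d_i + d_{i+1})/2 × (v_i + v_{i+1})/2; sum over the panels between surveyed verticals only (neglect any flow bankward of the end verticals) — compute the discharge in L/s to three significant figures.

3810 L/s

Panel 1-2: Δb = 1.7 m, d̄ = (0.00+0.60)/2 = 0.3, v̄ = (0.00+0.81)/2 = 0.405 → q = 1.7×0.3×0.405 = 0.2066 m³/s
Panel 2-3: Δb = 2.8 m, d̄ = (0.60+0.93)/2 = 0.765, v̄ = (0.81+0.92)/2 = 0.865 → q = 2.8×0.765×0.865 = 1.853 m³/s
Panel 3-4: Δb = 1 m, d̄ = (0.93+0.77)/2 = 0.85, v̄ = (0.92+0.80)/2 = 0.86 → q = 1×0.85×0.86 = 0.7310 m³/s
Panel 4-5: Δb = 1.8 m, d̄ = (0.77+0.54)/2 = 0.655, v̄ = (0.80+0.74)/2 = 0.77 → q = 1.8×0.655×0.77 = 0.9078 m³/s
Panel 5-6: Δb = 1.1 m, d̄ = (0.54+0.00)/2 = 0.27, v̄ = (0.74+0.00)/2 = 0.37 → q = 1.1×0.27×0.37 = 0.1099 m³/s
Q = Σ q = 3.808 m³/s
= 3.808 × 1000 = 3808 L/s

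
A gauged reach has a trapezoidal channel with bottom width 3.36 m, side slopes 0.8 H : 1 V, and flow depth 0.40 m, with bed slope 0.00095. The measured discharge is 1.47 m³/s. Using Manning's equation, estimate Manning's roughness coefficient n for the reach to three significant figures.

0.0149

A = (b + z·y)·y = (3.36 + 0.8×0.40)×0.40 = 1.472 m²
P = b + 2y√(1+z²) = 3.36 + 2×0.40×√(1+0.8²) = 4.384 m
R = A/P = 1.472/4.384 = 0.3357 m
n = (1/Q)·A·R^(2/3)·S^(1/2) = (1/1.47) × 1.472 × 0.4830 × 0.03082 = 0.01491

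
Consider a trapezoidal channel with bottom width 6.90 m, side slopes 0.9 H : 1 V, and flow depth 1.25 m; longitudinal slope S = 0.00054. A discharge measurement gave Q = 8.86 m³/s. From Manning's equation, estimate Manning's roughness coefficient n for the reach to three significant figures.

A = (b + z·y)·y = (6.90 + 0.9×1.25)×1.25 = 10.03 m²
P = b + 2y√(1+z²) = 6.90 + 2×1.25×√(1+0.9²) = 10.26 m
R = A/P = 10.03/10.26 = 0.9774 m
n = (1/Q)·A·R^(2/3)·S^(1/2) = (1/8.86) × 10.03 × 0.9849 × 0.02324 = 0.02591

0.0259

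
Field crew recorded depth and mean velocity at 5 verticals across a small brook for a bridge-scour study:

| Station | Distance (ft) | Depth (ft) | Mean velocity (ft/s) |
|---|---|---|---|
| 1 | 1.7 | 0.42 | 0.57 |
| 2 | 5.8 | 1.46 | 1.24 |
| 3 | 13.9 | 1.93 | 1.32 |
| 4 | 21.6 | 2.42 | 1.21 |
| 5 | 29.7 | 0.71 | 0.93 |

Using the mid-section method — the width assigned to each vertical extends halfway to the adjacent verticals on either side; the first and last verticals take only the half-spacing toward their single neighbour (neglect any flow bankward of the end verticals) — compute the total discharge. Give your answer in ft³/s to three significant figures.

w_1 = (5.8 − 1.7)/2 = 2.05 ft; q_1 = 0.57 × 0.42 × 2.05 = 0.4908 ft³/s
w_2 = (13.9 − 1.7)/2 = 6.1 ft; q_2 = 1.24 × 1.46 × 6.1 = 11.04 ft³/s
w_3 = (21.6 − 5.8)/2 = 7.9 ft; q_3 = 1.32 × 1.93 × 7.9 = 20.13 ft³/s
w_4 = (29.7 − 13.9)/2 = 7.9 ft; q_4 = 1.21 × 2.42 × 7.9 = 23.13 ft³/s
w_5 = (29.7 − 21.6)/2 = 4.05 ft; q_5 = 0.93 × 0.71 × 4.05 = 2.674 ft³/s
Q = Σ qᵢ = 57.47 ft³/s

57.5 ft³/s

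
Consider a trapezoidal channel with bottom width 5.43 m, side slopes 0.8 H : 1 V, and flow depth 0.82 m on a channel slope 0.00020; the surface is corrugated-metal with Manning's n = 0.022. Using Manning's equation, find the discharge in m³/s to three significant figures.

2.44 m³/s

A = (b + z·y)·y = (5.43 + 0.8×0.82)×0.82 = 4.991 m²
P = b + 2y√(1+z²) = 5.43 + 2×0.82×√(1+0.8²) = 7.530 m
R = A/P = 4.991/7.530 = 0.6627 m
Q = (1/n)·A·R^(2/3)·S^(1/2) = (1/0.022) × 4.991 × 0.6627^(2/3) × 0.00020^(1/2) = 2.439 m³/s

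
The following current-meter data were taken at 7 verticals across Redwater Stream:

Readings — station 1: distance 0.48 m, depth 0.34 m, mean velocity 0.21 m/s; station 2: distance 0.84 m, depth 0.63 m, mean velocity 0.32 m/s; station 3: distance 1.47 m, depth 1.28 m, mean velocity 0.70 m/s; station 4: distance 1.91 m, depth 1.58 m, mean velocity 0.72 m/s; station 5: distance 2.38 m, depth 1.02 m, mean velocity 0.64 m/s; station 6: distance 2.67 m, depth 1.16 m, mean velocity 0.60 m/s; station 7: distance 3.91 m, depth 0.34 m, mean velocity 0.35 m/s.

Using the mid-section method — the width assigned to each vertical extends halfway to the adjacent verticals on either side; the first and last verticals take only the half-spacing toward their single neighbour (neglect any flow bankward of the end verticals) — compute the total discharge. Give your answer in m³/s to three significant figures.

1.96 m³/s

w_1 = (0.84 − 0.48)/2 = 0.18 m; q_1 = 0.21 × 0.34 × 0.18 = 0.01285 m³/s
w_2 = (1.47 − 0.48)/2 = 0.495 m; q_2 = 0.32 × 0.63 × 0.495 = 0.09979 m³/s
w_3 = (1.91 − 0.84)/2 = 0.535 m; q_3 = 0.70 × 1.28 × 0.535 = 0.4794 m³/s
w_4 = (2.38 − 1.47)/2 = 0.455 m; q_4 = 0.72 × 1.58 × 0.455 = 0.5176 m³/s
w_5 = (2.67 − 1.91)/2 = 0.38 m; q_5 = 0.64 × 1.02 × 0.38 = 0.2481 m³/s
w_6 = (3.91 − 2.38)/2 = 0.765 m; q_6 = 0.60 × 1.16 × 0.765 = 0.5324 m³/s
w_7 = (3.91 − 2.67)/2 = 0.62 m; q_7 = 0.35 × 0.34 × 0.62 = 0.07378 m³/s
Q = Σ qᵢ = 1.964 m³/s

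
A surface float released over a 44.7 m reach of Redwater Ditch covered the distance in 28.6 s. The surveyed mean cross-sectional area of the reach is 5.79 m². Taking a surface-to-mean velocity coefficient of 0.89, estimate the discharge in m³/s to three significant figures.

v_surface = L / t̄ = 44.7 / 28.6 = 1.563 m/s
v_mean = 0.89 × 1.563 = 1.391 m/s
Q = A × v_mean = 5.79 × 1.391 = 8.054 m³/s

8.05 m³/s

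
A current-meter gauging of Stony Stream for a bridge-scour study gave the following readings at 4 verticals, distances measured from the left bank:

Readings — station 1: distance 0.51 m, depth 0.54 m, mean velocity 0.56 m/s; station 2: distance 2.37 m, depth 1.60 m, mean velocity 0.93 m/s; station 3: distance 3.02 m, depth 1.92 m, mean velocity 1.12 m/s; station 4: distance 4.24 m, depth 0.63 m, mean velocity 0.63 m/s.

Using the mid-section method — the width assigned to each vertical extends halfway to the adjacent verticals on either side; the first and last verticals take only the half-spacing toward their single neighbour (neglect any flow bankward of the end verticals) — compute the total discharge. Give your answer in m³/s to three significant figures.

w_1 = (2.37 − 0.51)/2 = 0.93 m; q_1 = 0.56 × 0.54 × 0.93 = 0.2812 m³/s
w_2 = (3.02 − 0.51)/2 = 1.255 m; q_2 = 0.93 × 1.60 × 1.255 = 1.867 m³/s
w_3 = (4.24 − 2.37)/2 = 0.935 m; q_3 = 1.12 × 1.92 × 0.935 = 2.011 m³/s
w_4 = (4.24 − 3.02)/2 = 0.61 m; q_4 = 0.63 × 0.63 × 0.61 = 0.2421 m³/s
Q = Σ qᵢ = 4.401 m³/s

4.40 m³/s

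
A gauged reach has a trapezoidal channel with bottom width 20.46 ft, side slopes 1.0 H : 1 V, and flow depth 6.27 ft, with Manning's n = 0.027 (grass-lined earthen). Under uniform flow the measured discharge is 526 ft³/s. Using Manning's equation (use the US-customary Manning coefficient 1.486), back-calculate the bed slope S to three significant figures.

A = (b + z·y)·y = (20.46 + 1.0×6.27)×6.27 = 167.6 ft²
P = b + 2y√(1+z²) = 20.46 + 2×6.27×√(1+1.0²) = 38.19 ft
R = A/P = 167.6/38.19 = 4.388 ft
S = (Q·n / (1.486·A·R^(2/3)))² = (526×0.027 / (1.486×167.6×2.680))² = 0.0004527

0.000453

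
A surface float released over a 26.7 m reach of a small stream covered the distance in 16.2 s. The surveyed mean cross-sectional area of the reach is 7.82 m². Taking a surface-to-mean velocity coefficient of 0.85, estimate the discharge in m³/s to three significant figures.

v_surface = L / t̄ = 26.7 / 16.2 = 1.648 m/s
v_mean = 0.85 × 1.648 = 1.401 m/s
Q = A × v_mean = 7.82 × 1.401 = 10.96 m³/s

11.0 m³/s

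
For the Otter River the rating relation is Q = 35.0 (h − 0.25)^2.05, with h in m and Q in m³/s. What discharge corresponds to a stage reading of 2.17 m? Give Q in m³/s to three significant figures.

Q = 35.0 × (2.17 − 0.25)^2.05 = 35.0 × 1.92^2.05 = 133.3 m³/s

133 m³/s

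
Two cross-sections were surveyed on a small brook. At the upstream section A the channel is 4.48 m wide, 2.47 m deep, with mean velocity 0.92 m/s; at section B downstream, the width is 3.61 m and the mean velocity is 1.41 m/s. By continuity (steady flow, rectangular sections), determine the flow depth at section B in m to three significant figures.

2.00 m

Q = A₁V₁ = (4.48×2.47) × 0.92 = 10.18 m³/s
d₂ = Q/(b₂ V₂) = 10.18/(3.61×1.41) = 2.000 m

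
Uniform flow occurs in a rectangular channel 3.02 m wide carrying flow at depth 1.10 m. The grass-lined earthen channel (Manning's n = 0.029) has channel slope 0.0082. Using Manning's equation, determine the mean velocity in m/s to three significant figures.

2.31 m/s

A = b·y = 3.02 × 1.10 = 3.322 m²
P = b + 2y = 3.02 + 2×1.10 = 5.220 m
R = A/P = 3.322/5.220 = 0.6364 m
Q = (1/n)·A·R^(2/3)·S^(1/2) = (1/0.029) × 3.322 × 0.6364^(2/3) × 0.0082^(1/2) = 7.675 m³/s
V = Q/A = 7.675/3.322 = 2.310 m/s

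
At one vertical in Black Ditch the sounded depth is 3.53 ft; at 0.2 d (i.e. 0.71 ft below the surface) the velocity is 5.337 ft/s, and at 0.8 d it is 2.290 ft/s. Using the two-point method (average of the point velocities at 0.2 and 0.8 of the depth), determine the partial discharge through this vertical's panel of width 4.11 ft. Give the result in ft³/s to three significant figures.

55.3 ft³/s

v̄ = (5.337 + 2.290) / 2 = 3.814 ft/s
q = v̄ × d × w = 3.814 × 3.53 × 4.11 = 55.33 ft³/s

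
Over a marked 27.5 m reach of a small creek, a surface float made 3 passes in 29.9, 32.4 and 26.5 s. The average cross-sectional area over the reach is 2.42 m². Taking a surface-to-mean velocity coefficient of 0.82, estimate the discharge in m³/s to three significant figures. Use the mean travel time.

1.84 m³/s

t̄ = (29.9 + 32.4 + 26.5) / 3 = 29.6 s
v_surface = L / t̄ = 27.5 / 29.6 = 0.9291 m/s
v_mean = 0.82 × 0.9291 = 0.7618 m/s
Q = A × v_mean = 2.42 × 0.7618 = 1.844 m³/s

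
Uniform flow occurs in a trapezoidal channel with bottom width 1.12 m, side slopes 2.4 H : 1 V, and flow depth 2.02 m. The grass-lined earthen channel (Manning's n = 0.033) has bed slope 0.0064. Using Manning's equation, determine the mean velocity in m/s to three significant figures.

A = (b + z·y)·y = (1.12 + 2.4×2.02)×2.02 = 12.06 m²
P = b + 2y√(1+z²) = 1.12 + 2×2.02×√(1+2.4²) = 11.62 m
R = A/P = 12.06/11.62 = 1.037 m
Q = (1/n)·A·R^(2/3)·S^(1/2) = (1/0.033) × 12.06 × 1.037^(2/3) × 0.0064^(1/2) = 29.94 m³/s
V = Q/A = 29.94/12.06 = 2.484 m/s

2.48 m/s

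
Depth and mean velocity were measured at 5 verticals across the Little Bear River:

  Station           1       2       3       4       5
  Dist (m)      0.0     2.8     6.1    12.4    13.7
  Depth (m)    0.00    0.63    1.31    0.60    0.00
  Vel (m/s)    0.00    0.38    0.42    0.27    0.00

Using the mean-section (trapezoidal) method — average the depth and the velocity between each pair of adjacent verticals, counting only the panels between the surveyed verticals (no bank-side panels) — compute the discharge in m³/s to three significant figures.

Panel 1-2: Δb = 2.8 m, d̄ = (0.00+0.63)/2 = 0.315, v̄ = (0.00+0.38)/2 = 0.19 → q = 2.8×0.315×0.19 = 0.1676 m³/s
Panel 2-3: Δb = 3.3 m, d̄ = (0.63+1.31)/2 = 0.97, v̄ = (0.38+0.42)/2 = 0.4 → q = 3.3×0.97×0.4 = 1.280 m³/s
Panel 3-4: Δb = 6.3 m, d̄ = (1.31+0.60)/2 = 0.955, v̄ = (0.42+0.27)/2 = 0.345 → q = 6.3×0.955×0.345 = 2.076 m³/s
Panel 4-5: Δb = 1.3 m, d̄ = (0.60+0.00)/2 = 0.3, v̄ = (0.27+0.00)/2 = 0.135 → q = 1.3×0.3×0.135 = 0.05265 m³/s
Q = Σ q = 3.576 m³/s

3.58 m³/s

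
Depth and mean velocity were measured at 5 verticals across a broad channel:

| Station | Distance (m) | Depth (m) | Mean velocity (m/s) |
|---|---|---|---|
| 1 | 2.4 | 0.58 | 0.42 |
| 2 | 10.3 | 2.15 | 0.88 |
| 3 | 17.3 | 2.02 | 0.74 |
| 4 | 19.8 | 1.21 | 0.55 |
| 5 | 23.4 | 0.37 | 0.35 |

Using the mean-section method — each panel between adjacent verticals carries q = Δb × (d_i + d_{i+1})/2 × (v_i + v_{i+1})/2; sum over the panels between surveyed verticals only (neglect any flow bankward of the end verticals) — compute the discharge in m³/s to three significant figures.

22.7 m³/s

Panel 1-2: Δb = 7.9 m, d̄ = (0.58+2.15)/2 = 1.365, v̄ = (0.42+0.88)/2 = 0.65 → q = 7.9×1.365×0.65 = 7.009 m³/s
Panel 2-3: Δb = 7 m, d̄ = (2.15+2.02)/2 = 2.085, v̄ = (0.88+0.74)/2 = 0.81 → q = 7×2.085×0.81 = 11.82 m³/s
Panel 3-4: Δb = 2.5 m, d̄ = (2.02+1.21)/2 = 1.615, v̄ = (0.74+0.55)/2 = 0.645 → q = 2.5×1.615×0.645 = 2.604 m³/s
Panel 4-5: Δb = 3.6 m, d̄ = (1.21+0.37)/2 = 0.79, v̄ = (0.55+0.35)/2 = 0.45 → q = 3.6×0.79×0.45 = 1.280 m³/s
Q = Σ q = 22.72 m³/s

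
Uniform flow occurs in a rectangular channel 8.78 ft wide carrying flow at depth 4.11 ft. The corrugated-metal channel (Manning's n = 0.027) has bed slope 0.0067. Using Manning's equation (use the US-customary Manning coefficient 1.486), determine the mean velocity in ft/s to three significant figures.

7.44 ft/s

A = b·y = 8.78 × 4.11 = 36.09 ft²
P = b + 2y = 8.78 + 2×4.11 = 17.00 ft
R = A/P = 36.09/17.00 = 2.123 ft
Q = (1.486/n)·A·R^(2/3)·S^(1/2) = (1.486/0.027) × 36.09 × 2.123^(2/3) × 0.0067^(1/2) = 268.5 ft³/s
V = Q/A = 268.5/36.09 = 7.441 ft/s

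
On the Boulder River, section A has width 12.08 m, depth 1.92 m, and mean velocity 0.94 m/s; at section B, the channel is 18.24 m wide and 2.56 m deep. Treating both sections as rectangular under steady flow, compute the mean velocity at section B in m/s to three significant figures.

0.467 m/s

Q = A₁V₁ = (12.08×1.92) × 0.94 = 21.80 m³/s
A₂ = 18.24 × 2.56 = 46.69 m²
V₂ = Q/A₂ = 21.80/46.69 = 0.4669 m/s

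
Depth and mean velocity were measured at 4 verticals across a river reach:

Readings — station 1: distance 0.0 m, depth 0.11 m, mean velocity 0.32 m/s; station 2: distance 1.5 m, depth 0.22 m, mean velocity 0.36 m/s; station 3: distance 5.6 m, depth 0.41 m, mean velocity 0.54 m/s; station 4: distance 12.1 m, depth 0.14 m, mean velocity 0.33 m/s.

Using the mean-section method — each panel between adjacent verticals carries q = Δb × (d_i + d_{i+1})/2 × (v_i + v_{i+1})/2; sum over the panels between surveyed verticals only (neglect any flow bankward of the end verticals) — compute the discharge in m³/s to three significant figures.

Panel 1-2: Δb = 1.5 m, d̄ = (0.11+0.22)/2 = 0.165, v̄ = (0.32+0.36)/2 = 0.34 → q = 1.5×0.165×0.34 = 0.08415 m³/s
Panel 2-3: Δb = 4.1 m, d̄ = (0.22+0.41)/2 = 0.315, v̄ = (0.36+0.54)/2 = 0.45 → q = 4.1×0.315×0.45 = 0.5812 m³/s
Panel 3-4: Δb = 6.5 m, d̄ = (0.41+0.14)/2 = 0.275, v̄ = (0.54+0.33)/2 = 0.435 → q = 6.5×0.275×0.435 = 0.7776 m³/s
Q = Σ q = 1.443 m³/s

1.44 m³/s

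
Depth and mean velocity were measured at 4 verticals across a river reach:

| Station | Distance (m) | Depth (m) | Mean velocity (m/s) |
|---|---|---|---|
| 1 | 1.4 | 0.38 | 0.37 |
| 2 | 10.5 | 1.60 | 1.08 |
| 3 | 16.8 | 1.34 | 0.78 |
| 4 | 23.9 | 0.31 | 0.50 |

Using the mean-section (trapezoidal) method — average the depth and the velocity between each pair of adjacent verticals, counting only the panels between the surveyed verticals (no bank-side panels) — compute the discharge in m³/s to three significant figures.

18.9 m³/s

Panel 1-2: Δb = 9.1 m, d̄ = (0.38+1.60)/2 = 0.99, v̄ = (0.37+1.08)/2 = 0.725 → q = 9.1×0.99×0.725 = 6.532 m³/s
Panel 2-3: Δb = 6.3 m, d̄ = (1.60+1.34)/2 = 1.47, v̄ = (1.08+0.78)/2 = 0.93 → q = 6.3×1.47×0.93 = 8.613 m³/s
Panel 3-4: Δb = 7.1 m, d̄ = (1.34+0.31)/2 = 0.825, v̄ = (0.78+0.50)/2 = 0.64 → q = 7.1×0.825×0.64 = 3.749 m³/s
Q = Σ q = 18.89 m³/s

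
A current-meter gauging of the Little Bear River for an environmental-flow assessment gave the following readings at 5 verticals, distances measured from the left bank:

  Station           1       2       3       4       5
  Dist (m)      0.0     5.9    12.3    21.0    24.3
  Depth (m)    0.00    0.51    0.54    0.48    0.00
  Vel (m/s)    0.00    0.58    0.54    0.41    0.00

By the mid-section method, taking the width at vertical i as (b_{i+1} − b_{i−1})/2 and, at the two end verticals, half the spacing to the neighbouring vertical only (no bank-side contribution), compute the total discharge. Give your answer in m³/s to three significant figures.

5.20 m³/s

w_2 = (12.3 − 0.0)/2 = 6.15 m; q_2 = 0.58 × 0.51 × 6.15 = 1.819 m³/s
w_3 = (21.0 − 5.9)/2 = 7.55 m; q_3 = 0.54 × 0.54 × 7.55 = 2.202 m³/s
w_4 = (24.3 − 12.3)/2 = 6 m; q_4 = 0.41 × 0.48 × 6 = 1.181 m³/s
Stations 1, 5 contribute zero (depth or velocity is 0).
Q = Σ qᵢ = 5.202 m³/s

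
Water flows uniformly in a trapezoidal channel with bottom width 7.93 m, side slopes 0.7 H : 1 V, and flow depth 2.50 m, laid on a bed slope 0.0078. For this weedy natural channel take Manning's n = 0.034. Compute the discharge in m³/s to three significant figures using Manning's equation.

A = (b + z·y)·y = (7.93 + 0.7×2.50)×2.50 = 24.20 m²
P = b + 2y√(1+z²) = 7.93 + 2×2.50×√(1+0.7²) = 14.03 m
R = A/P = 24.20/14.03 = 1.724 m
Q = (1/n)·A·R^(2/3)·S^(1/2) = (1/0.034) × 24.20 × 1.724^(2/3) × 0.0078^(1/2) = 90.40 m³/s

90.4 m³/s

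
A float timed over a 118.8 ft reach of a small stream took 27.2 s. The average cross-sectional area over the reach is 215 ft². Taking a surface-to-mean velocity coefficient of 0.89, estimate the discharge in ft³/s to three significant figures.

v_surface = L / t̄ = 118.8 / 27.2 = 4.368 ft/s
v_mean = 0.89 × 4.368 = 3.887 ft/s
Q = A × v_mean = 215 × 3.887 = 835.7 ft³/s

836 ft³/s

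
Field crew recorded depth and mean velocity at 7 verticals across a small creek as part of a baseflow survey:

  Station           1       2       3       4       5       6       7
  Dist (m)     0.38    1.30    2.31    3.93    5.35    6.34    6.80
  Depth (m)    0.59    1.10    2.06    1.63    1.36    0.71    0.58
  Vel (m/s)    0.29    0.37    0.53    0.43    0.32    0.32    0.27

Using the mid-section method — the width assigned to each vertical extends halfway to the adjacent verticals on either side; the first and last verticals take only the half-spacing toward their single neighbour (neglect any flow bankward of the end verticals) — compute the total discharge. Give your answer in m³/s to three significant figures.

3.70 m³/s

w_1 = (1.30 − 0.38)/2 = 0.46 m; q_1 = 0.29 × 0.59 × 0.46 = 0.07871 m³/s
w_2 = (2.31 − 0.38)/2 = 0.965 m; q_2 = 0.37 × 1.10 × 0.965 = 0.3928 m³/s
w_3 = (3.93 − 1.30)/2 = 1.315 m; q_3 = 0.53 × 2.06 × 1.315 = 1.436 m³/s
w_4 = (5.35 − 2.31)/2 = 1.52 m; q_4 = 0.43 × 1.63 × 1.52 = 1.065 m³/s
w_5 = (6.34 − 3.93)/2 = 1.205 m; q_5 = 0.32 × 1.36 × 1.205 = 0.5244 m³/s
w_6 = (6.80 − 5.35)/2 = 0.725 m; q_6 = 0.32 × 0.71 × 0.725 = 0.1647 m³/s
w_7 = (6.80 − 6.34)/2 = 0.23 m; q_7 = 0.27 × 0.58 × 0.23 = 0.03602 m³/s
Q = Σ qᵢ = 3.698 m³/s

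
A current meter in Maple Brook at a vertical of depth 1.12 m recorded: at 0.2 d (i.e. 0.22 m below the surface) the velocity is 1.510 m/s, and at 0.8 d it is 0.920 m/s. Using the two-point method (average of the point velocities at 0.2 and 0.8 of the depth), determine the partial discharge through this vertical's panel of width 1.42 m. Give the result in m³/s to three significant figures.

1.93 m³/s

v̄ = (1.510 + 0.920) / 2 = 1.215 m/s
q = v̄ × d × w = 1.215 × 1.12 × 1.42 = 1.932 m³/s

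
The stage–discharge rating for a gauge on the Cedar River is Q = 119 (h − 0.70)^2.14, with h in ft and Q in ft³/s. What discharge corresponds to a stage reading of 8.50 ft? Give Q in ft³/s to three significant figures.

9650 ft³/s

Q = 119 × (8.50 − 0.70)^2.14 = 119 × 7.8^2.14 = 9652 ft³/s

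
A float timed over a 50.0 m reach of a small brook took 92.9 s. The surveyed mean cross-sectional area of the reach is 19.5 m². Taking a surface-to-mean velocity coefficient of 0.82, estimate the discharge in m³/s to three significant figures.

v_surface = L / t̄ = 50.0 / 92.9 = 0.5382 m/s
v_mean = 0.82 × 0.5382 = 0.4413 m/s
Q = A × v_mean = 19.5 × 0.4413 = 8.606 m³/s

8.61 m³/s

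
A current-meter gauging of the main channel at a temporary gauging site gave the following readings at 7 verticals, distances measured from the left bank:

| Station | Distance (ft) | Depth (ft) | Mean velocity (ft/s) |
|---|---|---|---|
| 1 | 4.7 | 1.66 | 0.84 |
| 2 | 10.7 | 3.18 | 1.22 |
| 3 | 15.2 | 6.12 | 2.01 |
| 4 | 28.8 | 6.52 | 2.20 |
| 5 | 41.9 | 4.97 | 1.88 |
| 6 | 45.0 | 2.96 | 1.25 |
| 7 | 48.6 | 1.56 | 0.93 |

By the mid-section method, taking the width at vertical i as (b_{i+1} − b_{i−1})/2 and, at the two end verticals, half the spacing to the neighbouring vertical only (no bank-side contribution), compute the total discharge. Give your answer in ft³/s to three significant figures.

w_1 = (10.7 − 4.7)/2 = 3 ft; q_1 = 0.84 × 1.66 × 3 = 4.183 ft³/s
w_2 = (15.2 − 4.7)/2 = 5.25 ft; q_2 = 1.22 × 3.18 × 5.25 = 20.37 ft³/s
w_3 = (28.8 − 10.7)/2 = 9.05 ft; q_3 = 2.01 × 6.12 × 9.05 = 111.3 ft³/s
w_4 = (41.9 − 15.2)/2 = 13.35 ft; q_4 = 2.20 × 6.52 × 13.35 = 191.5 ft³/s
w_5 = (45.0 − 28.8)/2 = 8.1 ft; q_5 = 1.88 × 4.97 × 8.1 = 75.68 ft³/s
w_6 = (48.6 − 41.9)/2 = 3.35 ft; q_6 = 1.25 × 2.96 × 3.35 = 12.40 ft³/s
w_7 = (48.6 − 45.0)/2 = 1.8 ft; q_7 = 0.93 × 1.56 × 1.8 = 2.611 ft³/s
Q = Σ qᵢ = 418.1 ft³/s

418 ft³/s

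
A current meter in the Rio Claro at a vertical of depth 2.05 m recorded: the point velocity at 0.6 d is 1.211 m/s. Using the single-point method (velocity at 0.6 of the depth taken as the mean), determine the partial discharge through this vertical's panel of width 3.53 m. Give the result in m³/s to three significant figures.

8.76 m³/s

v̄ = v₀.₆ = 1.211 m/s
q = v̄ × d × w = 1.211 × 2.05 × 3.53 = 8.763 m³/s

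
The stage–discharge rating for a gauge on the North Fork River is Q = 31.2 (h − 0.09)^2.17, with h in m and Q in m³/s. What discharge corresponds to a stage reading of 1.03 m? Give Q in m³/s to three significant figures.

27.3 m³/s

Q = 31.2 × (1.03 − 0.09)^2.17 = 31.2 × 0.94^2.17 = 27.28 m³/s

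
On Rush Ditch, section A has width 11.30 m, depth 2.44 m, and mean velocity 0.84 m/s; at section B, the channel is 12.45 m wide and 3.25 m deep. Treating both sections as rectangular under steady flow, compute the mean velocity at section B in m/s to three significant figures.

0.572 m/s

Q = A₁V₁ = (11.30×2.44) × 0.84 = 23.16 m³/s
A₂ = 12.45 × 3.25 = 40.46 m²
V₂ = Q/A₂ = 23.16/40.46 = 0.5724 m/s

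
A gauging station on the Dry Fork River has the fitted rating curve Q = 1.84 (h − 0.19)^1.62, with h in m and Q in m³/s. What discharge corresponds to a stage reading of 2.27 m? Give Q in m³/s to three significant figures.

6.03 m³/s

Q = 1.84 × (2.27 − 0.19)^1.62 = 1.84 × 2.08^1.62 = 6.027 m³/s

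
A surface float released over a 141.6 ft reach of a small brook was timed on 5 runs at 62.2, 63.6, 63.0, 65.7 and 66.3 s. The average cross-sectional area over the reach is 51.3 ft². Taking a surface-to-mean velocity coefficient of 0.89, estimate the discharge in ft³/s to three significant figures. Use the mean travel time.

101 ft³/s

t̄ = (62.2 + 63.6 + 63.0 + 65.7 + 66.3) / 5 = 64.16 s
v_surface = L / t̄ = 141.6 / 64.16 = 2.207 ft/s
v_mean = 0.89 × 2.207 = 1.964 ft/s
Q = A × v_mean = 51.3 × 1.964 = 100.8 ft³/s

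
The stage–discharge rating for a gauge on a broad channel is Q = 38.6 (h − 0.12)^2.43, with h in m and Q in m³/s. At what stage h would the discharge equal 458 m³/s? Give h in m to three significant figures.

2.89 m

h − h₀ = (Q/C)^(1/b) = (458/38.6)^(1/2.43) = 2.768 m
h = 0.12 + 2.768 = 2.888 m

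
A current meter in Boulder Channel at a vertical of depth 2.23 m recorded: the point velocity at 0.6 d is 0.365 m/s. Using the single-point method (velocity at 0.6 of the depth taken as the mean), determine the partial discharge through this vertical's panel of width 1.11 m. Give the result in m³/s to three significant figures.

v̄ = v₀.₆ = 0.365 m/s
q = v̄ × d × w = 0.3650 × 2.23 × 1.11 = 0.9035 m³/s

0.903 m³/s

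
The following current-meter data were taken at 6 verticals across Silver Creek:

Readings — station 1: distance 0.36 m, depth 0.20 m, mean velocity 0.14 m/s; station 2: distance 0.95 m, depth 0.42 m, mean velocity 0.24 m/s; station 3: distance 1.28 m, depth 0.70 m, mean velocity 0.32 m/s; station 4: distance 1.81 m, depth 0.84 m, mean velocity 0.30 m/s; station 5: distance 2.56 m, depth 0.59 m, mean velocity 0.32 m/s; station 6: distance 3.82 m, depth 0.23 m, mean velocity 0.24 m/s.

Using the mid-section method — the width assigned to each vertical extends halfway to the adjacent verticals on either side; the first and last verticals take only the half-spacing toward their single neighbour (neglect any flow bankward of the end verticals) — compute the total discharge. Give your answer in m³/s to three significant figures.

w_1 = (0.95 − 0.36)/2 = 0.295 m; q_1 = 0.14 × 0.20 × 0.295 = 0.008260 m³/s
w_2 = (1.28 − 0.36)/2 = 0.46 m; q_2 = 0.24 × 0.42 × 0.46 = 0.04637 m³/s
w_3 = (1.81 − 0.95)/2 = 0.43 m; q_3 = 0.32 × 0.70 × 0.43 = 0.09632 m³/s
w_4 = (2.56 − 1.28)/2 = 0.64 m; q_4 = 0.30 × 0.84 × 0.64 = 0.1613 m³/s
w_5 = (3.82 − 1.81)/2 = 1.005 m; q_5 = 0.32 × 0.59 × 1.005 = 0.1897 m³/s
w_6 = (3.82 − 2.56)/2 = 0.63 m; q_6 = 0.24 × 0.23 × 0.63 = 0.03478 m³/s
Q = Σ qᵢ = 0.5367 m³/s

0.537 m³/s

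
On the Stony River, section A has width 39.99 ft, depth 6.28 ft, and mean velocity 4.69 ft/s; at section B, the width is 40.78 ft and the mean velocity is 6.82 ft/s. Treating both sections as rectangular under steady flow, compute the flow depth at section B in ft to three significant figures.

4.23 ft

Q = A₁V₁ = (39.99×6.28) × 4.69 = 1178 ft³/s
d₂ = Q/(b₂ V₂) = 1178/(40.78×6.82) = 4.235 ft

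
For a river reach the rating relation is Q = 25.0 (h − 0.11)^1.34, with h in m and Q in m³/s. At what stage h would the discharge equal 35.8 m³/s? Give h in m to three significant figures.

1.42 m

h − h₀ = (Q/C)^(1/b) = (35.8/25.0)^(1/1.34) = 1.307 m
h = 0.11 + 1.307 = 1.417 m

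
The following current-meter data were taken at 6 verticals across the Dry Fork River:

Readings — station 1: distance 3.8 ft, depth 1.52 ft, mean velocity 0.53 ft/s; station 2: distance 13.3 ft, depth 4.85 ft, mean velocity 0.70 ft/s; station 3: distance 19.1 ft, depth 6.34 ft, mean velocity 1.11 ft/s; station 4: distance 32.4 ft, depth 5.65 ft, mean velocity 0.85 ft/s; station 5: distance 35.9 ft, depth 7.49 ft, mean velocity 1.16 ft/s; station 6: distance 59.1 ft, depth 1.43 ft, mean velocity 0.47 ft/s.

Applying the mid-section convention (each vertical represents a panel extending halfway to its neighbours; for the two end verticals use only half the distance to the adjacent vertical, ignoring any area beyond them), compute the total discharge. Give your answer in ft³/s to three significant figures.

w_1 = (13.3 − 3.8)/2 = 4.75 ft; q_1 = 0.53 × 1.52 × 4.75 = 3.827 ft³/s
w_2 = (19.1 − 3.8)/2 = 7.65 ft; q_2 = 0.70 × 4.85 × 7.65 = 25.97 ft³/s
w_3 = (32.4 − 13.3)/2 = 9.55 ft; q_3 = 1.11 × 6.34 × 9.55 = 67.21 ft³/s
w_4 = (35.9 − 19.1)/2 = 8.4 ft; q_4 = 0.85 × 5.65 × 8.4 = 40.34 ft³/s
w_5 = (59.1 − 32.4)/2 = 13.35 ft; q_5 = 1.16 × 7.49 × 13.35 = 116.0 ft³/s
w_6 = (59.1 − 35.9)/2 = 11.6 ft; q_6 = 0.47 × 1.43 × 11.6 = 7.796 ft³/s
Q = Σ qᵢ = 261.1 ft³/s

261 ft³/s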